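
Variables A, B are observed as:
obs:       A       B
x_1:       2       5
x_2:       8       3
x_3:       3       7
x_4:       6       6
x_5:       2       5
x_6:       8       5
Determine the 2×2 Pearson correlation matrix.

Step 1 — column means:
  mean(A) = (2 + 8 + 3 + 6 + 2 + 8) / 6 = 29/6 = 4.8333
  mean(B) = (5 + 3 + 7 + 6 + 5 + 5) / 6 = 31/6 = 5.1667

Step 2 — sample variances and covariances s[i,j] = (1/(n-1)) · Σ_k (x_{k,i} - mean_i) · (x_{k,j} - mean_j), with n-1 = 5:
  s[A,A] = ((-2.8333)·(-2.8333) + (3.1667)·(3.1667) + (-1.8333)·(-1.8333) + (1.1667)·(1.1667) + (-2.8333)·(-2.8333) + (3.1667)·(3.1667)) / 5 = 40.8333/5 = 8.1667
  s[A,B] = ((-2.8333)·(-0.1667) + (3.1667)·(-2.1667) + (-1.8333)·(1.8333) + (1.1667)·(0.8333) + (-2.8333)·(-0.1667) + (3.1667)·(-0.1667)) / 5 = -8.8333/5 = -1.7667
  s[B,B] = ((-0.1667)·(-0.1667) + (-2.1667)·(-2.1667) + (1.8333)·(1.8333) + (0.8333)·(0.8333) + (-0.1667)·(-0.1667) + (-0.1667)·(-0.1667)) / 5 = 8.8333/5 = 1.7667
  Sample standard deviations s_i = √(s[i,i]):
  s(A) = √(8.1667) = 2.8577
  s(B) = √(1.7667) = 1.3292

Step 3 — r_{ij} = s_{ij} / (s_i · s_j):
  r[A,A] = 1 (diagonal).
  r[A,B] = -1.7667 / (2.8577 · 1.3292) = -1.7667 / 3.7984 = -0.4651
  r[B,B] = 1 (diagonal).

R is symmetric with unit diagonal. Assembling:

R = [[1, -0.4651],
 [-0.4651, 1]]


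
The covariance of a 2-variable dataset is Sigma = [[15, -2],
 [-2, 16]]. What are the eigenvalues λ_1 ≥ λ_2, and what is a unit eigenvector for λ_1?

Step 1 — characteristic polynomial of 2×2 Sigma:
  det(Sigma - λI) = λ² - trace · λ + det = 0.
  trace = 15 + 16 = 31, det = 15·16 - (-2)² = 236.
Step 2 — discriminant:
  Δ = trace² - 4·det = 961 - 944 = 17.
Step 3 — eigenvalues:
  λ = (trace ± √Δ)/2 = (31 ± 4.1231)/2,
  λ_1 = 17.5616,  λ_2 = 13.4384.

Step 4 — unit eigenvector for λ_1: solve (Sigma - λ_1 I)v = 0. First row:
  (15 - 17.5616)·v_x + (-2)·v_y = 0, i.e. (-2.5616)·v_x + (-2)·v_y = 0,
  so v ∝ (b, λ_1 - a) = (-2, 2.5616); multiply by -1 so the first entry is positive: u = (2, -2.5616).
  ||u|| = √((2)² + (-2.5616)²) = √(10.5616) ≈ 3.2499,
  v_1 = u/||u|| ≈ (0.6154, -0.7882) (||v_1|| = 1).

λ_1 = 17.5616,  λ_2 = 13.4384;  v_1 ≈ (0.6154, -0.7882)


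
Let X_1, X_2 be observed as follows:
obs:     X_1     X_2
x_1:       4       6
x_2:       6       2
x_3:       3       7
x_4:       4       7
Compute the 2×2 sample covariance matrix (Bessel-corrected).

Step 1 — column means:
  mean(X_1) = (4 + 6 + 3 + 4) / 4 = 17/4 = 4.25
  mean(X_2) = (6 + 2 + 7 + 7) / 4 = 22/4 = 5.5

Step 2 — sample covariance S[i,j] = (1/(n-1)) · Σ_k (x_{k,i} - mean_i) · (x_{k,j} - mean_j), with n-1 = 3.
  S[X_1,X_1] = ((-0.25)·(-0.25) + (1.75)·(1.75) + (-1.25)·(-1.25) + (-0.25)·(-0.25)) / 3 = 4.75/3 = 1.5833
  S[X_1,X_2] = ((-0.25)·(0.5) + (1.75)·(-3.5) + (-1.25)·(1.5) + (-0.25)·(1.5)) / 3 = -8.5/3 = -2.8333
  S[X_2,X_2] = ((0.5)·(0.5) + (-3.5)·(-3.5) + (1.5)·(1.5) + (1.5)·(1.5)) / 3 = 17/3 = 5.6667

S is symmetric (S[j,i] = S[i,j]). Assembling:

S = [[1.5833, -2.8333],
 [-2.8333, 5.6667]]


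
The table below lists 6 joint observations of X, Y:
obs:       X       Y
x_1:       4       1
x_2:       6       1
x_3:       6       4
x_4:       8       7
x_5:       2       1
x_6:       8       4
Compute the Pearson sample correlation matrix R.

Step 1 — column means:
  mean(X) = (4 + 6 + 6 + 8 + 2 + 8) / 6 = 34/6 = 5.6667
  mean(Y) = (1 + 1 + 4 + 7 + 1 + 4) / 6 = 18/6 = 3

Step 2 — sample variances and covariances s[i,j] = (1/(n-1)) · Σ_k (x_{k,i} - mean_i) · (x_{k,j} - mean_j), with n-1 = 5:
  s[X,X] = ((-1.6667)·(-1.6667) + (0.3333)·(0.3333) + (0.3333)·(0.3333) + (2.3333)·(2.3333) + (-3.6667)·(-3.6667) + (2.3333)·(2.3333)) / 5 = 27.3333/5 = 5.4667
  s[X,Y] = ((-1.6667)·(-2) + (0.3333)·(-2) + (0.3333)·(1) + (2.3333)·(4) + (-3.6667)·(-2) + (2.3333)·(1)) / 5 = 22/5 = 4.4
  s[Y,Y] = ((-2)·(-2) + (-2)·(-2) + (1)·(1) + (4)·(4) + (-2)·(-2) + (1)·(1)) / 5 = 30/5 = 6
  Sample standard deviations s_i = √(s[i,i]):
  s(X) = √(5.4667) = 2.3381
  s(Y) = √(6) = 2.4495

Step 3 — r_{ij} = s_{ij} / (s_i · s_j):
  r[X,X] = 1 (diagonal).
  r[X,Y] = 4.4 / (2.3381 · 2.4495) = 4.4 / 5.7271 = 0.7683
  r[Y,Y] = 1 (diagonal).

R is symmetric with unit diagonal. Assembling:

R = [[1, 0.7683],
 [0.7683, 1]]


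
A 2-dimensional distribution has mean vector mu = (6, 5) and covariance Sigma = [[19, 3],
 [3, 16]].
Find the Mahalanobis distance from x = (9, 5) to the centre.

Step 1 — centre the observation: (x - mu) = (3, 0).

Step 2 — invert Sigma. det(Sigma) = 19·16 - (3)² = 295.
  Sigma^{-1} = (1/det) · [[d, -b], [-b, a]] = [[0.0542, -0.0102],
 [-0.0102, 0.0644]].

Step 3 — form the quadratic (x - mu)^T · Sigma^{-1} · (x - mu):
  Sigma^{-1} · (x - mu) = (0.1627, -0.0305).
  (x - mu)^T · [Sigma^{-1} · (x - mu)] = (3)·(0.1627) + (0)·(-0.0305) = 0.4881.

Step 4 — take square root: d = √(0.4881) ≈ 0.6987.

d(x, mu) = √(0.4881) ≈ 0.6987


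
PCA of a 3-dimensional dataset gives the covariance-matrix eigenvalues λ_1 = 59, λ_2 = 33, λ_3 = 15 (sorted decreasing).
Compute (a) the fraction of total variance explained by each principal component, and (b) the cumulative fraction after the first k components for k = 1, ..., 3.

Step 1 — total variance = trace(Sigma) = Σ λ_i = 59 + 33 + 15 = 107.

Step 2 — fraction explained by component i = λ_i / Σ λ:
  PC1: 59/107 = 0.5514
  PC2: 33/107 = 0.3084
  PC3: 15/107 = 0.1402

Step 3 — cumulative fraction after k components = (λ_1 + ... + λ_k) / Σ λ:
  k = 1: 59/107 = 0.5514
  k = 2: (59 + 33)/107 = 92/107 = 0.8598
  k = 3: (59 + 33 + 15)/107 = 107/107 = 1

Summary (fraction, with percent):

explained: PC1 0.5514 (55.14%), PC2 0.3084 (30.84%), PC3 0.1402 (14.02%);  cumulative: 0.5514, 0.8598, 1


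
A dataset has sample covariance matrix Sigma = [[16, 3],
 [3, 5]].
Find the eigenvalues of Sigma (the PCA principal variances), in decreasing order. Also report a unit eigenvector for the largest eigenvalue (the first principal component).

Step 1 — characteristic polynomial of 2×2 Sigma:
  det(Sigma - λI) = λ² - trace · λ + det = 0.
  trace = 16 + 5 = 21, det = 16·5 - (3)² = 71.
Step 2 — discriminant:
  Δ = trace² - 4·det = 441 - 284 = 157.
Step 3 — eigenvalues:
  λ = (trace ± √Δ)/2 = (21 ± 12.53)/2,
  λ_1 = 16.765,  λ_2 = 4.235.

Step 4 — unit eigenvector for λ_1: solve (Sigma - λ_1 I)v = 0. First row:
  (16 - 16.765)·v_x + (3)·v_y = 0, i.e. (-0.765)·v_x + (3)·v_y = 0,
  so v ∝ (b, λ_1 - a) = (3, 0.765) = u.
  ||u|| = √((3)² + (0.765)²) = √(9.5852) ≈ 3.096,
  v_1 = u/||u|| ≈ (0.969, 0.2471) (||v_1|| = 1).

λ_1 = 16.765,  λ_2 = 4.235;  v_1 ≈ (0.969, 0.2471)


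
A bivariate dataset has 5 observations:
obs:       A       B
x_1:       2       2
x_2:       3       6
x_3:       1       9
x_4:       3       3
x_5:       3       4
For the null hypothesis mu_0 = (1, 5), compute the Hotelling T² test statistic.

Step 1 — sample mean vector:
  mean(A) = (2 + 3 + 1 + 3 + 3) / 5 = 12/5 = 2.4
  mean(B) = (2 + 6 + 9 + 3 + 4) / 5 = 24/5 = 4.8
  x̄ = (2.4, 4.8),  deviation x̄ - mu_0 = (2.4, 4.8) - (1, 5) = (1.4, -0.2).

Step 2 — sample covariance matrix, S[i,j] = (1/(n-1)) · Σ_k (x_{k,i} - mean_i) · (x_{k,j} - mean_j), divisor n-1 = 4:
  S[A,A] = ((-0.4)·(-0.4) + (0.6)·(0.6) + (-1.4)·(-1.4) + (0.6)·(0.6) + (0.6)·(0.6)) / 4 = 3.2/4 = 0.8
  S[A,B] = ((-0.4)·(-2.8) + (0.6)·(1.2) + (-1.4)·(4.2) + (0.6)·(-1.8) + (0.6)·(-0.8)) / 4 = -5.6/4 = -1.4
  S[B,B] = ((-2.8)·(-2.8) + (1.2)·(1.2) + (4.2)·(4.2) + (-1.8)·(-1.8) + (-0.8)·(-0.8)) / 4 = 30.8/4 = 7.7
  S = [[0.8, -1.4],
 [-1.4, 7.7]].

Step 3 — invert S. det(S) = 0.8·7.7 - (-1.4)² = 4.2.
  S^{-1} = (1/det) · [[d, -b], [-b, a]] = [[1.8333, 0.3333],
 [0.3333, 0.1905]].

Step 4 — quadratic form (x̄ - mu_0)^T · S^{-1} · (x̄ - mu_0):
  S^{-1} · (x̄ - mu_0) = (2.5, 0.4286),
  (x̄ - mu_0)^T · [...] = (1.4)·(2.5) + (-0.2)·(0.4286) = 3.4143.

Step 5 — scale by n: T² = 5 · 3.4143 = 17.0714.

T² ≈ 17.0714


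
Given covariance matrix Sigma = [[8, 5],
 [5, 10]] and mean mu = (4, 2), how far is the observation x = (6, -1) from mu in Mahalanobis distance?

Step 1 — centre the observation: (x - mu) = (2, -3).

Step 2 — invert Sigma. det(Sigma) = 8·10 - (5)² = 55.
  Sigma^{-1} = (1/det) · [[d, -b], [-b, a]] = [[0.1818, -0.0909],
 [-0.0909, 0.1455]].

Step 3 — form the quadratic (x - mu)^T · Sigma^{-1} · (x - mu):
  Sigma^{-1} · (x - mu) = (0.6364, -0.6182).
  (x - mu)^T · [Sigma^{-1} · (x - mu)] = (2)·(0.6364) + (-3)·(-0.6182) = 3.1273.

Step 4 — take square root: d = √(3.1273) ≈ 1.7684.

d(x, mu) = √(3.1273) ≈ 1.7684


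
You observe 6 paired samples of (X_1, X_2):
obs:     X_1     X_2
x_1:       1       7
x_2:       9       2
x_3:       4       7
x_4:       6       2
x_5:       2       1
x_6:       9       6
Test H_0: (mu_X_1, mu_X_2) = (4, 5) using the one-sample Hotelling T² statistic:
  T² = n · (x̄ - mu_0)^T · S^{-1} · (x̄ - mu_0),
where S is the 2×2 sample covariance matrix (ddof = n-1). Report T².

Step 1 — sample mean vector:
  mean(X_1) = (1 + 9 + 4 + 6 + 2 + 9) / 6 = 31/6 = 5.1667
  mean(X_2) = (7 + 2 + 7 + 2 + 1 + 6) / 6 = 25/6 = 4.1667
  x̄ = (5.1667, 4.1667),  deviation x̄ - mu_0 = (5.1667, 4.1667) - (4, 5) = (1.1667, -0.8333).

Step 2 — sample covariance matrix, S[i,j] = (1/(n-1)) · Σ_k (x_{k,i} - mean_i) · (x_{k,j} - mean_j), divisor n-1 = 5:
  S[X_1,X_1] = ((-4.1667)·(-4.1667) + (3.8333)·(3.8333) + (-1.1667)·(-1.1667) + (0.8333)·(0.8333) + (-3.1667)·(-3.1667) + (3.8333)·(3.8333)) / 5 = 58.8333/5 = 11.7667
  S[X_1,X_2] = ((-4.1667)·(2.8333) + (3.8333)·(-2.1667) + (-1.1667)·(2.8333) + (0.8333)·(-2.1667) + (-3.1667)·(-3.1667) + (3.8333)·(1.8333)) / 5 = -8.1667/5 = -1.6333
  S[X_2,X_2] = ((2.8333)·(2.8333) + (-2.1667)·(-2.1667) + (2.8333)·(2.8333) + (-2.1667)·(-2.1667) + (-3.1667)·(-3.1667) + (1.8333)·(1.8333)) / 5 = 38.8333/5 = 7.7667
  S = [[11.7667, -1.6333],
 [-1.6333, 7.7667]].

Step 3 — invert S. det(S) = 11.7667·7.7667 - (-1.6333)² = 88.72.
  S^{-1} = (1/det) · [[d, -b], [-b, a]] = [[0.0875, 0.0184],
 [0.0184, 0.1326]].

Step 4 — quadratic form (x̄ - mu_0)^T · S^{-1} · (x̄ - mu_0):
  S^{-1} · (x̄ - mu_0) = (0.0868, -0.089),
  (x̄ - mu_0)^T · [...] = (1.1667)·(0.0868) + (-0.8333)·(-0.089) = 0.1755.

Step 5 — scale by n: T² = 6 · 0.1755 = 1.0528.

T² ≈ 1.0528


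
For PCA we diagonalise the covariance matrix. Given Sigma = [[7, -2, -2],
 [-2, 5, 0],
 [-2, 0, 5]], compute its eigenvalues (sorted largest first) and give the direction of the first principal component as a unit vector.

Step 1 — characteristic polynomial p(λ) = det(λI - Sigma) = λ³ - tr·λ² + c_1·λ - det, where tr = trace, c_1 = sum of the principal 2×2 minors, det = det(Sigma):
  tr = 7 + 5 + 5 = 17,
  c_1 = (7·5 - (-2)²) + (7·5 - (-2)²) + (5·5 - (0)²) = 31 + 31 + 25 = 87,
  det = 7·(5·5 - (0)²) - (-2)·((-2)·5 - (0)·(-2)) + (-2)·((-2)·(0) - 5·(-2)) = 7·(25) - (-2)·(-10) + (-2)·(10) = 135.
  So p(λ) = λ³ - 17λ² + 87λ - 135.
Step 2 — look for an integer root (rational root theorem: any rational root is an integer divisor of 135). Testing λ = 3:
  p(3) = 27 - 153 + 261 - 135 = 0  ✓
  Dividing out (λ - 3): p(λ) = (λ - 3)(λ² - 14λ + 45).
Step 3 — remaining eigenvalues from the quadratic λ² - 14λ + 45 = 0:
  Δ = 14² - 4·45 = 196 - 180 = 16,  λ = (14 ± √16)/2 = (14 ± 4)/2 = 9 or 5.
  Sorted: λ_1 = 9,  λ_2 = 5,  λ_3 = 3  (check: sum = 17 = tr ✓).

Step 4 — unit eigenvector for λ_1 = 9: v spans the null space of (Sigma - λ_1 I), whose rows are
  r_1 = (-2, -2, -2),  r_2 = (-2, -4, 0),  r_3 = (-2, 0, -4).
  v is orthogonal to every row, so take v ∝ r_1 × r_2 = ((-2)·(0) - (-2)·(-4), (-2)·(-2) - (-2)·(0), (-2)·(-4) - (-2)·(-2)) = (-8, 4, 4).
  Rescale (divide by 4; multiply by -1 so the first nonzero entry is positive): u = (2, -1, -1).
  ||u|| = √((2)² + (-1)² + (-1)²) = √(6) ≈ 2.4495,  v_1 = u/||u|| ≈ (0.8165, -0.4082, -0.4082) (||v_1|| = 1).

λ_1 = 9,  λ_2 = 5,  λ_3 = 3;  v_1 ≈ (0.8165, -0.4082, -0.4082)


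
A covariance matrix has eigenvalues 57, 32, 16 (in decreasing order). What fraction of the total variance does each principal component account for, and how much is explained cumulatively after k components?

Step 1 — total variance = trace(Sigma) = Σ λ_i = 57 + 32 + 16 = 105.

Step 2 — fraction explained by component i = λ_i / Σ λ:
  PC1: 57/105 = 0.5429
  PC2: 32/105 = 0.3048
  PC3: 16/105 = 0.1524

Step 3 — cumulative fraction after k components = (λ_1 + ... + λ_k) / Σ λ:
  k = 1: 57/105 = 0.5429
  k = 2: (57 + 32)/105 = 89/105 = 0.8476
  k = 3: (57 + 32 + 16)/105 = 105/105 = 1

Summary (fraction, with percent):

explained: PC1 0.5429 (54.29%), PC2 0.3048 (30.48%), PC3 0.1524 (15.24%);  cumulative: 0.5429, 0.8476, 1


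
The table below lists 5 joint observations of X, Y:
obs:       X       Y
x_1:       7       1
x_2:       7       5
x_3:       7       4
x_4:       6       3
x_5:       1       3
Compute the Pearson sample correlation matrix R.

Step 1 — column means:
  mean(X) = (7 + 7 + 7 + 6 + 1) / 5 = 28/5 = 5.6
  mean(Y) = (1 + 5 + 4 + 3 + 3) / 5 = 16/5 = 3.2

Step 2 — sample variances and covariances s[i,j] = (1/(n-1)) · Σ_k (x_{k,i} - mean_i) · (x_{k,j} - mean_j), with n-1 = 4:
  s[X,X] = ((1.4)·(1.4) + (1.4)·(1.4) + (1.4)·(1.4) + (0.4)·(0.4) + (-4.6)·(-4.6)) / 4 = 27.2/4 = 6.8
  s[X,Y] = ((1.4)·(-2.2) + (1.4)·(1.8) + (1.4)·(0.8) + (0.4)·(-0.2) + (-4.6)·(-0.2)) / 4 = 1.4/4 = 0.35
  s[Y,Y] = ((-2.2)·(-2.2) + (1.8)·(1.8) + (0.8)·(0.8) + (-0.2)·(-0.2) + (-0.2)·(-0.2)) / 4 = 8.8/4 = 2.2
  Sample standard deviations s_i = √(s[i,i]):
  s(X) = √(6.8) = 2.6077
  s(Y) = √(2.2) = 1.4832

Step 3 — r_{ij} = s_{ij} / (s_i · s_j):
  r[X,X] = 1 (diagonal).
  r[X,Y] = 0.35 / (2.6077 · 1.4832) = 0.35 / 3.8678 = 0.0905
  r[Y,Y] = 1 (diagonal).

R is symmetric with unit diagonal. Assembling:

R = [[1, 0.0905],
 [0.0905, 1]]


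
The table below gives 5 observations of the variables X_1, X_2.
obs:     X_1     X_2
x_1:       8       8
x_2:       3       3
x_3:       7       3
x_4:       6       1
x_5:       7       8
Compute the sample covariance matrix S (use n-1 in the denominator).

Step 1 — column means:
  mean(X_1) = (8 + 3 + 7 + 6 + 7) / 5 = 31/5 = 6.2
  mean(X_2) = (8 + 3 + 3 + 1 + 8) / 5 = 23/5 = 4.6

Step 2 — sample covariance S[i,j] = (1/(n-1)) · Σ_k (x_{k,i} - mean_i) · (x_{k,j} - mean_j), with n-1 = 4.
  S[X_1,X_1] = ((1.8)·(1.8) + (-3.2)·(-3.2) + (0.8)·(0.8) + (-0.2)·(-0.2) + (0.8)·(0.8)) / 4 = 14.8/4 = 3.7
  S[X_1,X_2] = ((1.8)·(3.4) + (-3.2)·(-1.6) + (0.8)·(-1.6) + (-0.2)·(-3.6) + (0.8)·(3.4)) / 4 = 13.4/4 = 3.35
  S[X_2,X_2] = ((3.4)·(3.4) + (-1.6)·(-1.6) + (-1.6)·(-1.6) + (-3.6)·(-3.6) + (3.4)·(3.4)) / 4 = 41.2/4 = 10.3

S is symmetric (S[j,i] = S[i,j]). Assembling:

S = [[3.7, 3.35],
 [3.35, 10.3]]


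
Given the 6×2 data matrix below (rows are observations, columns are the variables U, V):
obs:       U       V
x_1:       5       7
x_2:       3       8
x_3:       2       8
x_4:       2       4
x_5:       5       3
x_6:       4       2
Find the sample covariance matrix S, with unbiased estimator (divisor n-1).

Step 1 — column means:
  mean(U) = (5 + 3 + 2 + 2 + 5 + 4) / 6 = 21/6 = 3.5
  mean(V) = (7 + 8 + 8 + 4 + 3 + 2) / 6 = 32/6 = 5.3333

Step 2 — sample covariance S[i,j] = (1/(n-1)) · Σ_k (x_{k,i} - mean_i) · (x_{k,j} - mean_j), with n-1 = 5.
  S[U,U] = ((1.5)·(1.5) + (-0.5)·(-0.5) + (-1.5)·(-1.5) + (-1.5)·(-1.5) + (1.5)·(1.5) + (0.5)·(0.5)) / 5 = 9.5/5 = 1.9
  S[U,V] = ((1.5)·(1.6667) + (-0.5)·(2.6667) + (-1.5)·(2.6667) + (-1.5)·(-1.3333) + (1.5)·(-2.3333) + (0.5)·(-3.3333)) / 5 = -6/5 = -1.2
  S[V,V] = ((1.6667)·(1.6667) + (2.6667)·(2.6667) + (2.6667)·(2.6667) + (-1.3333)·(-1.3333) + (-2.3333)·(-2.3333) + (-3.3333)·(-3.3333)) / 5 = 35.3333/5 = 7.0667

S is symmetric (S[j,i] = S[i,j]). Assembling:

S = [[1.9, -1.2],
 [-1.2, 7.0667]]


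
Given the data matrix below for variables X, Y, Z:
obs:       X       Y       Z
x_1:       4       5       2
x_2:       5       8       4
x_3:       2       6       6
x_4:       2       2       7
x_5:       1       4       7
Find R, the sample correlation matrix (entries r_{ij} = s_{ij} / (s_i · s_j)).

Step 1 — column means:
  mean(X) = (4 + 5 + 2 + 2 + 1) / 5 = 14/5 = 2.8
  mean(Y) = (5 + 8 + 6 + 2 + 4) / 5 = 25/5 = 5
  mean(Z) = (2 + 4 + 6 + 7 + 7) / 5 = 26/5 = 5.2

Step 2 — sample variances and covariances s[i,j] = (1/(n-1)) · Σ_k (x_{k,i} - mean_i) · (x_{k,j} - mean_j), with n-1 = 4:
  s[X,X] = ((1.2)·(1.2) + (2.2)·(2.2) + (-0.8)·(-0.8) + (-0.8)·(-0.8) + (-1.8)·(-1.8)) / 4 = 10.8/4 = 2.7
  s[X,Y] = ((1.2)·(0) + (2.2)·(3) + (-0.8)·(1) + (-0.8)·(-3) + (-1.8)·(-1)) / 4 = 10/4 = 2.5
  s[X,Z] = ((1.2)·(-3.2) + (2.2)·(-1.2) + (-0.8)·(0.8) + (-0.8)·(1.8) + (-1.8)·(1.8)) / 4 = -11.8/4 = -2.95
  s[Y,Y] = ((0)·(0) + (3)·(3) + (1)·(1) + (-3)·(-3) + (-1)·(-1)) / 4 = 20/4 = 5
  s[Y,Z] = ((0)·(-3.2) + (3)·(-1.2) + (1)·(0.8) + (-3)·(1.8) + (-1)·(1.8)) / 4 = -10/4 = -2.5
  s[Z,Z] = ((-3.2)·(-3.2) + (-1.2)·(-1.2) + (0.8)·(0.8) + (1.8)·(1.8) + (1.8)·(1.8)) / 4 = 18.8/4 = 4.7
  Sample standard deviations s_i = √(s[i,i]):
  s(X) = √(2.7) = 1.6432
  s(Y) = √(5) = 2.2361
  s(Z) = √(4.7) = 2.1679

Step 3 — r_{ij} = s_{ij} / (s_i · s_j):
  r[X,X] = 1 (diagonal).
  r[X,Y] = 2.5 / (1.6432 · 2.2361) = 2.5 / 3.6742 = 0.6804
  r[X,Z] = -2.95 / (1.6432 · 2.1679) = -2.95 / 3.5623 = -0.8281
  r[Y,Y] = 1 (diagonal).
  r[Y,Z] = -2.5 / (2.2361 · 2.1679) = -2.5 / 4.8477 = -0.5157
  r[Z,Z] = 1 (diagonal).

R is symmetric with unit diagonal. Assembling:

R = [[1, 0.6804, -0.8281],
 [0.6804, 1, -0.5157],
 [-0.8281, -0.5157, 1]]


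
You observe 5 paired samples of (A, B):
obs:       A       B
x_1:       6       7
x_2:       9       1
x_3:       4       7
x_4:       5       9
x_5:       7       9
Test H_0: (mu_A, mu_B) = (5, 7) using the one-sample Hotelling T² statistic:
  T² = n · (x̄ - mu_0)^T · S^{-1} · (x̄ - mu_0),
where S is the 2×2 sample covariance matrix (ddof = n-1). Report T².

Step 1 — sample mean vector:
  mean(A) = (6 + 9 + 4 + 5 + 7) / 5 = 31/5 = 6.2
  mean(B) = (7 + 1 + 7 + 9 + 9) / 5 = 33/5 = 6.6
  x̄ = (6.2, 6.6),  deviation x̄ - mu_0 = (6.2, 6.6) - (5, 7) = (1.2, -0.4).

Step 2 — sample covariance matrix, S[i,j] = (1/(n-1)) · Σ_k (x_{k,i} - mean_i) · (x_{k,j} - mean_j), divisor n-1 = 4:
  S[A,A] = ((-0.2)·(-0.2) + (2.8)·(2.8) + (-2.2)·(-2.2) + (-1.2)·(-1.2) + (0.8)·(0.8)) / 4 = 14.8/4 = 3.7
  S[A,B] = ((-0.2)·(0.4) + (2.8)·(-5.6) + (-2.2)·(0.4) + (-1.2)·(2.4) + (0.8)·(2.4)) / 4 = -17.6/4 = -4.4
  S[B,B] = ((0.4)·(0.4) + (-5.6)·(-5.6) + (0.4)·(0.4) + (2.4)·(2.4) + (2.4)·(2.4)) / 4 = 43.2/4 = 10.8
  S = [[3.7, -4.4],
 [-4.4, 10.8]].

Step 3 — invert S. det(S) = 3.7·10.8 - (-4.4)² = 20.6.
  S^{-1} = (1/det) · [[d, -b], [-b, a]] = [[0.5243, 0.2136],
 [0.2136, 0.1796]].

Step 4 — quadratic form (x̄ - mu_0)^T · S^{-1} · (x̄ - mu_0):
  S^{-1} · (x̄ - mu_0) = (0.5437, 0.1845),
  (x̄ - mu_0)^T · [...] = (1.2)·(0.5437) + (-0.4)·(0.1845) = 0.5786.

Step 5 — scale by n: T² = 5 · 0.5786 = 2.8932.

T² ≈ 2.8932


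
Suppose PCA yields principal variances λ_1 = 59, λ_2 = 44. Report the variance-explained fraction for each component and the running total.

Step 1 — total variance = trace(Sigma) = Σ λ_i = 59 + 44 = 103.

Step 2 — fraction explained by component i = λ_i / Σ λ:
  PC1: 59/103 = 0.5728
  PC2: 44/103 = 0.4272

Step 3 — cumulative fraction after k components = (λ_1 + ... + λ_k) / Σ λ:
  k = 1: 59/103 = 0.5728
  k = 2: (59 + 44)/103 = 103/103 = 1

Summary (fraction, with percent):

explained: PC1 0.5728 (57.28%), PC2 0.4272 (42.72%);  cumulative: 0.5728, 1


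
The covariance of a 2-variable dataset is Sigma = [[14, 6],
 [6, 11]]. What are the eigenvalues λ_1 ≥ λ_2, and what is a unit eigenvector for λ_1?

Step 1 — characteristic polynomial of 2×2 Sigma:
  det(Sigma - λI) = λ² - trace · λ + det = 0.
  trace = 14 + 11 = 25, det = 14·11 - (6)² = 118.
Step 2 — discriminant:
  Δ = trace² - 4·det = 625 - 472 = 153.
Step 3 — eigenvalues:
  λ = (trace ± √Δ)/2 = (25 ± 12.3693)/2,
  λ_1 = 18.6847,  λ_2 = 6.3153.

Step 4 — unit eigenvector for λ_1: solve (Sigma - λ_1 I)v = 0. First row:
  (14 - 18.6847)·v_x + (6)·v_y = 0, i.e. (-4.6847)·v_x + (6)·v_y = 0,
  so v ∝ (b, λ_1 - a) = (6, 4.6847) = u.
  ||u|| = √((6)² + (4.6847)²) = √(57.946) ≈ 7.6122,
  v_1 = u/||u|| ≈ (0.7882, 0.6154) (||v_1|| = 1).

λ_1 = 18.6847,  λ_2 = 6.3153;  v_1 ≈ (0.7882, 0.6154)


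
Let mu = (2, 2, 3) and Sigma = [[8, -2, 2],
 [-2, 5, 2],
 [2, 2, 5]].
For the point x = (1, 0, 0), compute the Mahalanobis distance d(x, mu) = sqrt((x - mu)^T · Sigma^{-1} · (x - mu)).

Step 1 — centre the observation: (x - mu) = (-1, -2, -3).

Step 2 — invert Sigma (cofactor / det for 3×3, or solve directly):
  Sigma^{-1} = [[0.1875, 0.125, -0.125],
 [0.125, 0.3214, -0.1786],
 [-0.125, -0.1786, 0.3214]].

Step 3 — form the quadratic (x - mu)^T · Sigma^{-1} · (x - mu):
  Sigma^{-1} · (x - mu) = (-0.0625, -0.2321, -0.4821).
  (x - mu)^T · [Sigma^{-1} · (x - mu)] = (-1)·(-0.0625) + (-2)·(-0.2321) + (-3)·(-0.4821) = 1.9732.

Step 4 — take square root: d = √(1.9732) ≈ 1.4047.

d(x, mu) = √(1.9732) ≈ 1.4047


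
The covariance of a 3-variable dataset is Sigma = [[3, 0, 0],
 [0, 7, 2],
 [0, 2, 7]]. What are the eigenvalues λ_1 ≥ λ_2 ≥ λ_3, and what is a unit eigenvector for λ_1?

Step 1 — characteristic polynomial p(λ) = det(λI - Sigma) = λ³ - tr·λ² + c_1·λ - det, where tr = trace, c_1 = sum of the principal 2×2 minors, det = det(Sigma):
  tr = 3 + 7 + 7 = 17,
  c_1 = (3·7 - (0)²) + (3·7 - (0)²) + (7·7 - (2)²) = 21 + 21 + 45 = 87,
  det = 3·(7·7 - (2)²) - (0)·((0)·7 - (2)·(0)) + (0)·((0)·(2) - 7·(0)) = 3·(45) - (0)·(0) + (0)·(0) = 135.
  So p(λ) = λ³ - 17λ² + 87λ - 135.
Step 2 — look for an integer root (rational root theorem: any rational root is an integer divisor of 135). Testing λ = 3:
  p(3) = 27 - 153 + 261 - 135 = 0  ✓
  Dividing out (λ - 3): p(λ) = (λ - 3)(λ² - 14λ + 45).
Step 3 — remaining eigenvalues from the quadratic λ² - 14λ + 45 = 0:
  Δ = 14² - 4·45 = 196 - 180 = 16,  λ = (14 ± √16)/2 = (14 ± 4)/2 = 9 or 5.
  Sorted: λ_1 = 9,  λ_2 = 5,  λ_3 = 3  (check: sum = 17 = tr ✓).

Step 4 — unit eigenvector for λ_1 = 9: v spans the null space of (Sigma - λ_1 I), whose rows are
  r_1 = (-6, 0, 0),  r_2 = (0, -2, 2),  r_3 = (0, 2, -2).
  v is orthogonal to every row, so take v ∝ r_1 × r_2 = ((0)·(2) - (0)·(-2), (0)·(0) - (-6)·(2), (-6)·(-2) - (0)·(0)) = (0, 12, 12).
  Rescale (divide by 12): u = (0, 1, 1).
  ||u|| = √((0)² + (1)² + (1)²) = √(2) ≈ 1.4142,  v_1 = u/||u|| ≈ (0, 0.7071, 0.7071) (||v_1|| = 1).

λ_1 = 9,  λ_2 = 5,  λ_3 = 3;  v_1 ≈ (0, 0.7071, 0.7071)


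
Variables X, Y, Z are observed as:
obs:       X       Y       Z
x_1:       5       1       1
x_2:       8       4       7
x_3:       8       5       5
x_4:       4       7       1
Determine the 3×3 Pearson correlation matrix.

Step 1 — column means:
  mean(X) = (5 + 8 + 8 + 4) / 4 = 25/4 = 6.25
  mean(Y) = (1 + 4 + 5 + 7) / 4 = 17/4 = 4.25
  mean(Z) = (1 + 7 + 5 + 1) / 4 = 14/4 = 3.5

Step 2 — sample variances and covariances s[i,j] = (1/(n-1)) · Σ_k (x_{k,i} - mean_i) · (x_{k,j} - mean_j), with n-1 = 3:
  s[X,X] = ((-1.25)·(-1.25) + (1.75)·(1.75) + (1.75)·(1.75) + (-2.25)·(-2.25)) / 3 = 12.75/3 = 4.25
  s[X,Y] = ((-1.25)·(-3.25) + (1.75)·(-0.25) + (1.75)·(0.75) + (-2.25)·(2.75)) / 3 = -1.25/3 = -0.4167
  s[X,Z] = ((-1.25)·(-2.5) + (1.75)·(3.5) + (1.75)·(1.5) + (-2.25)·(-2.5)) / 3 = 17.5/3 = 5.8333
  s[Y,Y] = ((-3.25)·(-3.25) + (-0.25)·(-0.25) + (0.75)·(0.75) + (2.75)·(2.75)) / 3 = 18.75/3 = 6.25
  s[Y,Z] = ((-3.25)·(-2.5) + (-0.25)·(3.5) + (0.75)·(1.5) + (2.75)·(-2.5)) / 3 = 1.5/3 = 0.5
  s[Z,Z] = ((-2.5)·(-2.5) + (3.5)·(3.5) + (1.5)·(1.5) + (-2.5)·(-2.5)) / 3 = 27/3 = 9
  Sample standard deviations s_i = √(s[i,i]):
  s(X) = √(4.25) = 2.0616
  s(Y) = √(6.25) = 2.5
  s(Z) = √(9) = 3

Step 3 — r_{ij} = s_{ij} / (s_i · s_j):
  r[X,X] = 1 (diagonal).
  r[X,Y] = -0.4167 / (2.0616 · 2.5) = -0.4167 / 5.1539 = -0.0808
  r[X,Z] = 5.8333 / (2.0616 · 3) = 5.8333 / 6.1847 = 0.9432
  r[Y,Y] = 1 (diagonal).
  r[Y,Z] = 0.5 / (2.5 · 3) = 0.5 / 7.5 = 0.0667
  r[Z,Z] = 1 (diagonal).

R is symmetric with unit diagonal. Assembling:

R = [[1, -0.0808, 0.9432],
 [-0.0808, 1, 0.0667],
 [0.9432, 0.0667, 1]]


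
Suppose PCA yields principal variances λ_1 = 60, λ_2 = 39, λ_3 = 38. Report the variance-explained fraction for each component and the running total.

Step 1 — total variance = trace(Sigma) = Σ λ_i = 60 + 39 + 38 = 137.

Step 2 — fraction explained by component i = λ_i / Σ λ:
  PC1: 60/137 = 0.438
  PC2: 39/137 = 0.2847
  PC3: 38/137 = 0.2774

Step 3 — cumulative fraction after k components = (λ_1 + ... + λ_k) / Σ λ:
  k = 1: 60/137 = 0.438
  k = 2: (60 + 39)/137 = 99/137 = 0.7226
  k = 3: (60 + 39 + 38)/137 = 137/137 = 1

Summary (fraction, with percent):

explained: PC1 0.438 (43.8%), PC2 0.2847 (28.47%), PC3 0.2774 (27.74%);  cumulative: 0.438, 0.7226, 1


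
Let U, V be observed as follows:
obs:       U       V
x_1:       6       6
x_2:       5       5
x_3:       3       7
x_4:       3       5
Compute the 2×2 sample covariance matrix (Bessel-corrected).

Step 1 — column means:
  mean(U) = (6 + 5 + 3 + 3) / 4 = 17/4 = 4.25
  mean(V) = (6 + 5 + 7 + 5) / 4 = 23/4 = 5.75

Step 2 — sample covariance S[i,j] = (1/(n-1)) · Σ_k (x_{k,i} - mean_i) · (x_{k,j} - mean_j), with n-1 = 3.
  S[U,U] = ((1.75)·(1.75) + (0.75)·(0.75) + (-1.25)·(-1.25) + (-1.25)·(-1.25)) / 3 = 6.75/3 = 2.25
  S[U,V] = ((1.75)·(0.25) + (0.75)·(-0.75) + (-1.25)·(1.25) + (-1.25)·(-0.75)) / 3 = -0.75/3 = -0.25
  S[V,V] = ((0.25)·(0.25) + (-0.75)·(-0.75) + (1.25)·(1.25) + (-0.75)·(-0.75)) / 3 = 2.75/3 = 0.9167

S is symmetric (S[j,i] = S[i,j]). Assembling:

S = [[2.25, -0.25],
 [-0.25, 0.9167]]


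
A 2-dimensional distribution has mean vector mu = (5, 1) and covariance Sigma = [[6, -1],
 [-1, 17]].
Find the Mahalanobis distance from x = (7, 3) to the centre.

Step 1 — centre the observation: (x - mu) = (2, 2).

Step 2 — invert Sigma. det(Sigma) = 6·17 - (-1)² = 101.
  Sigma^{-1} = (1/det) · [[d, -b], [-b, a]] = [[0.1683, 0.0099],
 [0.0099, 0.0594]].

Step 3 — form the quadratic (x - mu)^T · Sigma^{-1} · (x - mu):
  Sigma^{-1} · (x - mu) = (0.3564, 0.1386).
  (x - mu)^T · [Sigma^{-1} · (x - mu)] = (2)·(0.3564) + (2)·(0.1386) = 0.9901.

Step 4 — take square root: d = √(0.9901) ≈ 0.995.

d(x, mu) = √(0.9901) ≈ 0.995


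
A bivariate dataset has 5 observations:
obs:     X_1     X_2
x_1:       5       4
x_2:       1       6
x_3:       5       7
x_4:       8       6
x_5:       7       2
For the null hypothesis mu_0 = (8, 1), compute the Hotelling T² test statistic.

Step 1 — sample mean vector:
  mean(X_1) = (5 + 1 + 5 + 8 + 7) / 5 = 26/5 = 5.2
  mean(X_2) = (4 + 6 + 7 + 6 + 2) / 5 = 25/5 = 5
  x̄ = (5.2, 5),  deviation x̄ - mu_0 = (5.2, 5) - (8, 1) = (-2.8, 4).

Step 2 — sample covariance matrix, S[i,j] = (1/(n-1)) · Σ_k (x_{k,i} - mean_i) · (x_{k,j} - mean_j), divisor n-1 = 4:
  S[X_1,X_1] = ((-0.2)·(-0.2) + (-4.2)·(-4.2) + (-0.2)·(-0.2) + (2.8)·(2.8) + (1.8)·(1.8)) / 4 = 28.8/4 = 7.2
  S[X_1,X_2] = ((-0.2)·(-1) + (-4.2)·(1) + (-0.2)·(2) + (2.8)·(1) + (1.8)·(-3)) / 4 = -7/4 = -1.75
  S[X_2,X_2] = ((-1)·(-1) + (1)·(1) + (2)·(2) + (1)·(1) + (-3)·(-3)) / 4 = 16/4 = 4
  S = [[7.2, -1.75],
 [-1.75, 4]].

Step 3 — invert S. det(S) = 7.2·4 - (-1.75)² = 25.7375.
  S^{-1} = (1/det) · [[d, -b], [-b, a]] = [[0.1554, 0.068],
 [0.068, 0.2797]].

Step 4 — quadratic form (x̄ - mu_0)^T · S^{-1} · (x̄ - mu_0):
  S^{-1} · (x̄ - mu_0) = (-0.1632, 0.9286),
  (x̄ - mu_0)^T · [...] = (-2.8)·(-0.1632) + (4)·(0.9286) = 4.1713.

Step 5 — scale by n: T² = 5 · 4.1713 = 20.8567.

T² ≈ 20.8567


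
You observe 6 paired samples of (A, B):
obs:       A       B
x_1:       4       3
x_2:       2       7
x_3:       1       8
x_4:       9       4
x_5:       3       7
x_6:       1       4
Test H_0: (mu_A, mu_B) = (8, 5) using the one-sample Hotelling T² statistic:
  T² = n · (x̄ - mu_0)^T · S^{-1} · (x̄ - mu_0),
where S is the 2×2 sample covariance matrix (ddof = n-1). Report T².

Step 1 — sample mean vector:
  mean(A) = (4 + 2 + 1 + 9 + 3 + 1) / 6 = 20/6 = 3.3333
  mean(B) = (3 + 7 + 8 + 4 + 7 + 4) / 6 = 33/6 = 5.5
  x̄ = (3.3333, 5.5),  deviation x̄ - mu_0 = (3.3333, 5.5) - (8, 5) = (-4.6667, 0.5).

Step 2 — sample covariance matrix, S[i,j] = (1/(n-1)) · Σ_k (x_{k,i} - mean_i) · (x_{k,j} - mean_j), divisor n-1 = 5:
  S[A,A] = ((0.6667)·(0.6667) + (-1.3333)·(-1.3333) + (-2.3333)·(-2.3333) + (5.6667)·(5.6667) + (-0.3333)·(-0.3333) + (-2.3333)·(-2.3333)) / 5 = 45.3333/5 = 9.0667
  S[A,B] = ((0.6667)·(-2.5) + (-1.3333)·(1.5) + (-2.3333)·(2.5) + (5.6667)·(-1.5) + (-0.3333)·(1.5) + (-2.3333)·(-1.5)) / 5 = -15/5 = -3
  S[B,B] = ((-2.5)·(-2.5) + (1.5)·(1.5) + (2.5)·(2.5) + (-1.5)·(-1.5) + (1.5)·(1.5) + (-1.5)·(-1.5)) / 5 = 21.5/5 = 4.3
  S = [[9.0667, -3],
 [-3, 4.3]].

Step 3 — invert S. det(S) = 9.0667·4.3 - (-3)² = 29.9867.
  S^{-1} = (1/det) · [[d, -b], [-b, a]] = [[0.1434, 0.1],
 [0.1, 0.3024]].

Step 4 — quadratic form (x̄ - mu_0)^T · S^{-1} · (x̄ - mu_0):
  S^{-1} · (x̄ - mu_0) = (-0.6192, -0.3157),
  (x̄ - mu_0)^T · [...] = (-4.6667)·(-0.6192) + (0.5)·(-0.3157) = 2.7316.

Step 5 — scale by n: T² = 6 · 2.7316 = 16.3895.

T² ≈ 16.3895


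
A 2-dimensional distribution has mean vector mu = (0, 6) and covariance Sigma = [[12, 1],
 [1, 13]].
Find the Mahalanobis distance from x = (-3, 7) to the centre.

Step 1 — centre the observation: (x - mu) = (-3, 1).

Step 2 — invert Sigma. det(Sigma) = 12·13 - (1)² = 155.
  Sigma^{-1} = (1/det) · [[d, -b], [-b, a]] = [[0.0839, -0.0065],
 [-0.0065, 0.0774]].

Step 3 — form the quadratic (x - mu)^T · Sigma^{-1} · (x - mu):
  Sigma^{-1} · (x - mu) = (-0.2581, 0.0968).
  (x - mu)^T · [Sigma^{-1} · (x - mu)] = (-3)·(-0.2581) + (1)·(0.0968) = 0.871.

Step 4 — take square root: d = √(0.871) ≈ 0.9333.

d(x, mu) = √(0.871) ≈ 0.9333


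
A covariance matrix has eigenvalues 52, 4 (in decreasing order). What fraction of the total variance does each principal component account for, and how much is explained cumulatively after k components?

Step 1 — total variance = trace(Sigma) = Σ λ_i = 52 + 4 = 56.

Step 2 — fraction explained by component i = λ_i / Σ λ:
  PC1: 52/56 = 0.9286
  PC2: 4/56 = 0.0714

Step 3 — cumulative fraction after k components = (λ_1 + ... + λ_k) / Σ λ:
  k = 1: 52/56 = 0.9286
  k = 2: (52 + 4)/56 = 56/56 = 1

Summary (fraction, with percent):

explained: PC1 0.9286 (92.86%), PC2 0.0714 (7.14%);  cumulative: 0.9286, 1


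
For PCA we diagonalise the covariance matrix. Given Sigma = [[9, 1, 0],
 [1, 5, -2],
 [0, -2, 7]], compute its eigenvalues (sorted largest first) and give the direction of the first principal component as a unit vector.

Step 1 — characteristic polynomial p(λ) = det(λI - Sigma) = λ³ - tr·λ² + c_1·λ - det, where tr = trace, c_1 = sum of the principal 2×2 minors, det = det(Sigma):
  tr = 9 + 5 + 7 = 21,
  c_1 = (9·5 - (1)²) + (9·7 - (0)²) + (5·7 - (-2)²) = 44 + 63 + 31 = 138,
  det = 9·(5·7 - (-2)²) - (1)·((1)·7 - (-2)·(0)) + (0)·((1)·(-2) - 5·(0)) = 9·(31) - (1)·(7) + (0)·(-2) = 272.
  So p(λ) = λ³ - 21λ² + 138λ - 272.
Step 2 — look for an integer root (rational root theorem: any rational root is an integer divisor of 272). Testing λ = 8:
  p(8) = 512 - 1344 + 1104 - 272 = 0  ✓
  Dividing out (λ - 8): p(λ) = (λ - 8)(λ² - 13λ + 34).
Step 3 — remaining eigenvalues from the quadratic λ² - 13λ + 34 = 0:
  Δ = 13² - 4·34 = 169 - 136 = 33,  λ = (13 ± √33)/2 = (13 ± 5.7446)/2 ≈ 9.3723 or 3.6277.
  Sorted: λ_1 = 9.3723,  λ_2 = 8,  λ_3 = 3.6277  (check: sum = 21 = tr ✓).

Step 4 — unit eigenvector for λ_1 ≈ 9.3723: v spans the null space of (Sigma - λ_1 I), whose rows are
  r_1 = (-0.3723, 1, 0),  r_2 = (1, -4.3723, -2),  r_3 = (0, -2, -2.3723).
  v is orthogonal to every row, so take v ∝ r_1 × r_2 = ((1)·(-2) - (0)·(-4.3723), (0)·(1) - (-0.3723)·(-2), (-0.3723)·(-4.3723) - (1)·(1)) ≈ (-2, -0.7446, 0.6277).
  Rescale (multiply by -1 so the first nonzero entry is positive): u = (2, 0.7446, -0.6277).
  ||u|| = √((2)² + (0.7446)² + (-0.6277)²) = √(4.9484) ≈ 2.2245,  v_1 = u/||u|| ≈ (0.8991, 0.3347, -0.2822) (||v_1|| = 1).

λ_1 = 9.3723,  λ_2 = 8,  λ_3 = 3.6277;  v_1 ≈ (0.8991, 0.3347, -0.2822)


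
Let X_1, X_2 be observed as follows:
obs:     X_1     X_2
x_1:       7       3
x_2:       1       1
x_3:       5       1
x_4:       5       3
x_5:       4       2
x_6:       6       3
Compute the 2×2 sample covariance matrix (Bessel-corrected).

Step 1 — column means:
  mean(X_1) = (7 + 1 + 5 + 5 + 4 + 6) / 6 = 28/6 = 4.6667
  mean(X_2) = (3 + 1 + 1 + 3 + 2 + 3) / 6 = 13/6 = 2.1667

Step 2 — sample covariance S[i,j] = (1/(n-1)) · Σ_k (x_{k,i} - mean_i) · (x_{k,j} - mean_j), with n-1 = 5.
  S[X_1,X_1] = ((2.3333)·(2.3333) + (-3.6667)·(-3.6667) + (0.3333)·(0.3333) + (0.3333)·(0.3333) + (-0.6667)·(-0.6667) + (1.3333)·(1.3333)) / 5 = 21.3333/5 = 4.2667
  S[X_1,X_2] = ((2.3333)·(0.8333) + (-3.6667)·(-1.1667) + (0.3333)·(-1.1667) + (0.3333)·(0.8333) + (-0.6667)·(-0.1667) + (1.3333)·(0.8333)) / 5 = 7.3333/5 = 1.4667
  S[X_2,X_2] = ((0.8333)·(0.8333) + (-1.1667)·(-1.1667) + (-1.1667)·(-1.1667) + (0.8333)·(0.8333) + (-0.1667)·(-0.1667) + (0.8333)·(0.8333)) / 5 = 4.8333/5 = 0.9667

S is symmetric (S[j,i] = S[i,j]). Assembling:

S = [[4.2667, 1.4667],
 [1.4667, 0.9667]]


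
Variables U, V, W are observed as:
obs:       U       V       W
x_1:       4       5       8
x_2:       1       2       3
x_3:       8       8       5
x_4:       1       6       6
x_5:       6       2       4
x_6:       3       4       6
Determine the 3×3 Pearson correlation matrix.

Step 1 — column means:
  mean(U) = (4 + 1 + 8 + 1 + 6 + 3) / 6 = 23/6 = 3.8333
  mean(V) = (5 + 2 + 8 + 6 + 2 + 4) / 6 = 27/6 = 4.5
  mean(W) = (8 + 3 + 5 + 6 + 4 + 6) / 6 = 32/6 = 5.3333

Step 2 — sample variances and covariances s[i,j] = (1/(n-1)) · Σ_k (x_{k,i} - mean_i) · (x_{k,j} - mean_j), with n-1 = 5:
  s[U,U] = ((0.1667)·(0.1667) + (-2.8333)·(-2.8333) + (4.1667)·(4.1667) + (-2.8333)·(-2.8333) + (2.1667)·(2.1667) + (-0.8333)·(-0.8333)) / 5 = 38.8333/5 = 7.7667
  s[U,V] = ((0.1667)·(0.5) + (-2.8333)·(-2.5) + (4.1667)·(3.5) + (-2.8333)·(1.5) + (2.1667)·(-2.5) + (-0.8333)·(-0.5)) / 5 = 12.5/5 = 2.5
  s[U,W] = ((0.1667)·(2.6667) + (-2.8333)·(-2.3333) + (4.1667)·(-0.3333) + (-2.8333)·(0.6667) + (2.1667)·(-1.3333) + (-0.8333)·(0.6667)) / 5 = 0.3333/5 = 0.0667
  s[V,V] = ((0.5)·(0.5) + (-2.5)·(-2.5) + (3.5)·(3.5) + (1.5)·(1.5) + (-2.5)·(-2.5) + (-0.5)·(-0.5)) / 5 = 27.5/5 = 5.5
  s[V,W] = ((0.5)·(2.6667) + (-2.5)·(-2.3333) + (3.5)·(-0.3333) + (1.5)·(0.6667) + (-2.5)·(-1.3333) + (-0.5)·(0.6667)) / 5 = 10/5 = 2
  s[W,W] = ((2.6667)·(2.6667) + (-2.3333)·(-2.3333) + (-0.3333)·(-0.3333) + (0.6667)·(0.6667) + (-1.3333)·(-1.3333) + (0.6667)·(0.6667)) / 5 = 15.3333/5 = 3.0667
  Sample standard deviations s_i = √(s[i,i]):
  s(U) = √(7.7667) = 2.7869
  s(V) = √(5.5) = 2.3452
  s(W) = √(3.0667) = 1.7512

Step 3 — r_{ij} = s_{ij} / (s_i · s_j):
  r[U,U] = 1 (diagonal).
  r[U,V] = 2.5 / (2.7869 · 2.3452) = 2.5 / 6.5358 = 0.3825
  r[U,W] = 0.0667 / (2.7869 · 1.7512) = 0.0667 / 4.8803 = 0.0137
  r[V,V] = 1 (diagonal).
  r[V,W] = 2 / (2.3452 · 1.7512) = 2 / 4.1069 = 0.487
  r[W,W] = 1 (diagonal).

R is symmetric with unit diagonal. Assembling:

R = [[1, 0.3825, 0.0137],
 [0.3825, 1, 0.487],
 [0.0137, 0.487, 1]]


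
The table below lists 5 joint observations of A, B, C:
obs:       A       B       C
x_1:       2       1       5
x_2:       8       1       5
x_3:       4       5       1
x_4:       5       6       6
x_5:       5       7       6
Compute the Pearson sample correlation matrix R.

Step 1 — column means:
  mean(A) = (2 + 8 + 4 + 5 + 5) / 5 = 24/5 = 4.8
  mean(B) = (1 + 1 + 5 + 6 + 7) / 5 = 20/5 = 4
  mean(C) = (5 + 5 + 1 + 6 + 6) / 5 = 23/5 = 4.6

Step 2 — sample variances and covariances s[i,j] = (1/(n-1)) · Σ_k (x_{k,i} - mean_i) · (x_{k,j} - mean_j), with n-1 = 4:
  s[A,A] = ((-2.8)·(-2.8) + (3.2)·(3.2) + (-0.8)·(-0.8) + (0.2)·(0.2) + (0.2)·(0.2)) / 4 = 18.8/4 = 4.7
  s[A,B] = ((-2.8)·(-3) + (3.2)·(-3) + (-0.8)·(1) + (0.2)·(2) + (0.2)·(3)) / 4 = -1/4 = -0.25
  s[A,C] = ((-2.8)·(0.4) + (3.2)·(0.4) + (-0.8)·(-3.6) + (0.2)·(1.4) + (0.2)·(1.4)) / 4 = 3.6/4 = 0.9
  s[B,B] = ((-3)·(-3) + (-3)·(-3) + (1)·(1) + (2)·(2) + (3)·(3)) / 4 = 32/4 = 8
  s[B,C] = ((-3)·(0.4) + (-3)·(0.4) + (1)·(-3.6) + (2)·(1.4) + (3)·(1.4)) / 4 = 1/4 = 0.25
  s[C,C] = ((0.4)·(0.4) + (0.4)·(0.4) + (-3.6)·(-3.6) + (1.4)·(1.4) + (1.4)·(1.4)) / 4 = 17.2/4 = 4.3
  Sample standard deviations s_i = √(s[i,i]):
  s(A) = √(4.7) = 2.1679
  s(B) = √(8) = 2.8284
  s(C) = √(4.3) = 2.0736

Step 3 — r_{ij} = s_{ij} / (s_i · s_j):
  r[A,A] = 1 (diagonal).
  r[A,B] = -0.25 / (2.1679 · 2.8284) = -0.25 / 6.1319 = -0.0408
  r[A,C] = 0.9 / (2.1679 · 2.0736) = 0.9 / 4.4956 = 0.2002
  r[B,B] = 1 (diagonal).
  r[B,C] = 0.25 / (2.8284 · 2.0736) = 0.25 / 5.8652 = 0.0426
  r[C,C] = 1 (diagonal).

R is symmetric with unit diagonal. Assembling:

R = [[1, -0.0408, 0.2002],
 [-0.0408, 1, 0.0426],
 [0.2002, 0.0426, 1]]


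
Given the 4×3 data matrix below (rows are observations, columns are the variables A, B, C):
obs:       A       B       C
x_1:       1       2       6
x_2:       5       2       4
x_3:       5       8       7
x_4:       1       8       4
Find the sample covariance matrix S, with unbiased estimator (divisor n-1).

Step 1 — column means:
  mean(A) = (1 + 5 + 5 + 1) / 4 = 12/4 = 3
  mean(B) = (2 + 2 + 8 + 8) / 4 = 20/4 = 5
  mean(C) = (6 + 4 + 7 + 4) / 4 = 21/4 = 5.25

Step 2 — sample covariance S[i,j] = (1/(n-1)) · Σ_k (x_{k,i} - mean_i) · (x_{k,j} - mean_j), with n-1 = 3.
  S[A,A] = ((-2)·(-2) + (2)·(2) + (2)·(2) + (-2)·(-2)) / 3 = 16/3 = 5.3333
  S[A,B] = ((-2)·(-3) + (2)·(-3) + (2)·(3) + (-2)·(3)) / 3 = 0/3 = 0
  S[A,C] = ((-2)·(0.75) + (2)·(-1.25) + (2)·(1.75) + (-2)·(-1.25)) / 3 = 2/3 = 0.6667
  S[B,B] = ((-3)·(-3) + (-3)·(-3) + (3)·(3) + (3)·(3)) / 3 = 36/3 = 12
  S[B,C] = ((-3)·(0.75) + (-3)·(-1.25) + (3)·(1.75) + (3)·(-1.25)) / 3 = 3/3 = 1
  S[C,C] = ((0.75)·(0.75) + (-1.25)·(-1.25) + (1.75)·(1.75) + (-1.25)·(-1.25)) / 3 = 6.75/3 = 2.25

S is symmetric (S[j,i] = S[i,j]). Assembling:

S = [[5.3333, 0, 0.6667],
 [0, 12, 1],
 [0.6667, 1, 2.25]]


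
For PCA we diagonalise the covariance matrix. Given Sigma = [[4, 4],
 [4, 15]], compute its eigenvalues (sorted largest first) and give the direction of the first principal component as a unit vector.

Step 1 — characteristic polynomial of 2×2 Sigma:
  det(Sigma - λI) = λ² - trace · λ + det = 0.
  trace = 4 + 15 = 19, det = 4·15 - (4)² = 44.
Step 2 — discriminant:
  Δ = trace² - 4·det = 361 - 176 = 185.
Step 3 — eigenvalues:
  λ = (trace ± √Δ)/2 = (19 ± 13.6015)/2,
  λ_1 = 16.3007,  λ_2 = 2.6993.

Step 4 — unit eigenvector for λ_1: solve (Sigma - λ_1 I)v = 0. First row:
  (4 - 16.3007)·v_x + (4)·v_y = 0, i.e. (-12.3007)·v_x + (4)·v_y = 0,
  so v ∝ (b, λ_1 - a) = (4, 12.3007) = u.
  ||u|| = √((4)² + (12.3007)²) = √(167.3081) ≈ 12.9348,
  v_1 = u/||u|| ≈ (0.3092, 0.951) (||v_1|| = 1).

λ_1 = 16.3007,  λ_2 = 2.6993;  v_1 ≈ (0.3092, 0.951)


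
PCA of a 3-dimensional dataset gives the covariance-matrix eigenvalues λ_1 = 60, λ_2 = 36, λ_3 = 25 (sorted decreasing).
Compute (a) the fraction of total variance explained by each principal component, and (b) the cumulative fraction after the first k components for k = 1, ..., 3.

Step 1 — total variance = trace(Sigma) = Σ λ_i = 60 + 36 + 25 = 121.

Step 2 — fraction explained by component i = λ_i / Σ λ:
  PC1: 60/121 = 0.4959
  PC2: 36/121 = 0.2975
  PC3: 25/121 = 0.2066

Step 3 — cumulative fraction after k components = (λ_1 + ... + λ_k) / Σ λ:
  k = 1: 60/121 = 0.4959
  k = 2: (60 + 36)/121 = 96/121 = 0.7934
  k = 3: (60 + 36 + 25)/121 = 121/121 = 1

Summary (fraction, with percent):

explained: PC1 0.4959 (49.59%), PC2 0.2975 (29.75%), PC3 0.2066 (20.66%);  cumulative: 0.4959, 0.7934, 1
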